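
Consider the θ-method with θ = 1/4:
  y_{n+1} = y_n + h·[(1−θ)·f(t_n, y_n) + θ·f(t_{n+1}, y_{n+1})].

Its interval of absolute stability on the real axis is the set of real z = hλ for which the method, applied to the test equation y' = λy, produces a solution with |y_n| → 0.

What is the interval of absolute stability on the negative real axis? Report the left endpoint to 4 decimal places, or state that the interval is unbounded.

z∈(-4.0000,0).

With y'=λy (z=hλ):
  y_{n+1} = y_n + z·[3/4·y_n + 1/4·y_{n+1}] ⇒ (1 − 1/4z)y_{n+1} = (1 + 3/4z)y_n
  Hence R(z) = (1 + 3/4z)/(1 − 1/4z).

Need |R(x)|<1, x<0.
x=-1.75: |R|=0.2174
R=−1: 1+3/4x = −1+1/4x ⇒ -1/2x=2 ⇒ x=2/(-1/2)=-4.0000
Confirm numerically:
  x=-3.727: |R|=0.92934 <1
  x=-2.159: |R|=0.40218 <1
  x=-1.971: |R|=0.32038 <1
  x=-4.177: |R|=1.04329 >1
  x=-4.046: |R|=1.01143 >1
So |R|<1 on (-4.0000, 0).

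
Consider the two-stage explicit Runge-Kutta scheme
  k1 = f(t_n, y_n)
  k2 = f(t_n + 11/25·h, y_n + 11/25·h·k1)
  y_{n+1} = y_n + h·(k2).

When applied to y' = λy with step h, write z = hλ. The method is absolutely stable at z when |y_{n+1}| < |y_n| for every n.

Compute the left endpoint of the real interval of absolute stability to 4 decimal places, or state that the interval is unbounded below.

Test eqn y'=λy, z=hλ:
  k1=λy_n ⇒ h·k1=z·y_n;  k2=λ(1+11/25z)y_n ⇒ h·k2=z(1+11/25z)y_n
  y_{n+1}/y_n = 1 + z(1+11/25z) = 1 + z + 11/25z²
  R(z) = 1 + z + 11/25z².

Boundary: |R(x)|=1, x<0.
x=-0.92: |R|=0.4524
R=1: x+11/25x²=0 ⇒ x=−25/11=-2.2727; min R=1−1/(4·11/25)=0.4318>−1
Confirm numerically:
  x=-1.337: |R|=0.44953 <1
  x=-1.143: |R|=0.43184 <1
  x=-1.002: |R|=0.43976 <1
  x=-2.653: |R|=1.44390 >1
  x=-2.316: |R|=1.04410 >1
So |R|<1 on (-2.2727, 0).

left endpoint -2.2727.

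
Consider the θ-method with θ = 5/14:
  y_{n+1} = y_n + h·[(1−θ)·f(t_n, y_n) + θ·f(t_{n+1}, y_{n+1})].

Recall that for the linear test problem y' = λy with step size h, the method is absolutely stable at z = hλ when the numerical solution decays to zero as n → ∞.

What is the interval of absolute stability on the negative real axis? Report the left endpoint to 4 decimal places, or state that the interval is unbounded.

z∈(-7.0000,0).

With y'=λy (z=hλ):
  y_{n+1} = y_n + z·[9/14·y_n + 5/14·y_{n+1}] ⇒ (1 − 5/14z)y_{n+1} = (1 + 9/14z)y_n
  ⇒ R(z) = (1 + 9/14z)/(1 − 5/14z).

Find x<0 with |R(x)|<1.
x=-0.45: |R|=0.6123
R=−1: 1+9/14x = −1+5/14x ⇒ -2/7x=2 ⇒ x=2/(-2/7)=-7.0000
Confirm numerically:
  x=-3.852: |R|=0.62141 <1
  x=-3.729: |R|=0.59920 <1
  x=-3.025: |R|=0.45408 <1
  x=-2.826: |R|=0.40647 <1
  x=-7.440: |R|=1.03437 >1
  x=-7.366: |R|=1.02880 >1
  x=-7.341: |R|=1.02690 >1
Stable set (-7.0000, 0).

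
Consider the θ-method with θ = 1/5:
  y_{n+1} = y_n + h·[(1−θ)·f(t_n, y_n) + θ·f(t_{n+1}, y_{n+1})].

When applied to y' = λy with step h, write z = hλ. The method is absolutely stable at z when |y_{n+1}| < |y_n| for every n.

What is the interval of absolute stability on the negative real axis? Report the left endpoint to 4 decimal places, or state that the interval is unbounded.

(-3.3333, 0).

With y'=λy (z=hλ):
  y_{n+1} = y_n + z·[4/5·y_n + 1/5·y_{n+1}] ⇒ (1 − 1/5z)y_{n+1} = (1 + 4/5z)y_n
  R(z) = (1 + 4/5z)/(1 − 1/5z).

Need |R(x)|<1, x<0.
x=-1.06: |R|=0.1254
R=−1: 1+4/5x = −1+1/5x ⇒ -3/5x=2 ⇒ x=2/(-3/5)=-3.3333
Confirm numerically:
  x=-2.671: |R|=0.74097 <1
  x=-2.215: |R|=0.53500 <1
  x=-1.602: |R|=0.21327 <1
  x=-3.844: |R|=1.17322 >1
  x=-3.757: |R|=1.14514 >1
  x=-3.689: |R|=1.12280 >1
Stable set (-3.3333, 0).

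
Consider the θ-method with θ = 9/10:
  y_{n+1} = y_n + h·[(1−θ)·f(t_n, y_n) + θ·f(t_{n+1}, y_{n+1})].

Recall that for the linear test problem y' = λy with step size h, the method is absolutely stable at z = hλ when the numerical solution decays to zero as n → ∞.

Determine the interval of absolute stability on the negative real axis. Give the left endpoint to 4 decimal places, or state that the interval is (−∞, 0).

With y'=λy (z=hλ):
  y_{n+1} = y_n + z·[1/10·y_n + 9/10·y_{n+1}] ⇒ (1 − 9/10z)y_{n+1} = (1 + 1/10z)y_n
  Hence R(z) = (1 + 1/10z)/(1 − 9/10z).

Find x<0 with |R(x)|<1.
x=-0.64: |R|=0.5939
x=-2: |R|=0.2857
x=-10: |R|=0.0000
x=-100: |R|=0.0989
θ=9/10≥1/2 ⇒ |1+1/10x|<|1−9/10x| ∀x<0 ⇒ interval (−∞,0).

interval (−∞, 0).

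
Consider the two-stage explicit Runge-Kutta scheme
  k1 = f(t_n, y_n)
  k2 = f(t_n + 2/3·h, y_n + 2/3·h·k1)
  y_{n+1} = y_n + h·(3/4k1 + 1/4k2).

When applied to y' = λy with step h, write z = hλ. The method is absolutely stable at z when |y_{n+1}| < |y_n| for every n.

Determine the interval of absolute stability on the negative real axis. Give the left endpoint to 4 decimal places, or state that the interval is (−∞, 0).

With y'=λy (z=hλ):
  k1=λy_n ⇒ h·k1=z·y_n;  k2=λ(1+2/3z)y_n ⇒ h·k2=z(1+2/3z)y_n
  y_{n+1}/y_n = 1 + 3/4z + 1/4z(1+2/3z) = 1 + z + 1/6z²
  Hence R(z) = 1 + z + 1/6z².

Need |R(x)|<1, x<0.
x=-1.1: |R|=0.1017
R=1: x+1/6x²=0 ⇒ x=−6=-6.0000; min R=1−1/(4·1/6)=-0.5000>−1
Confirm numerically:
  x=-5.636: |R|=0.65808 <1
  x=-3.961: |R|=0.34608 <1
  x=-2.750: |R|=0.48958 <1
  x=-2.682: |R|=0.48315 <1
  x=-6.424: |R|=1.45396 >1
  x=-6.125: |R|=1.12760 >1
So |R|<1 on (-6.0000, 0).

(-6.0000, 0).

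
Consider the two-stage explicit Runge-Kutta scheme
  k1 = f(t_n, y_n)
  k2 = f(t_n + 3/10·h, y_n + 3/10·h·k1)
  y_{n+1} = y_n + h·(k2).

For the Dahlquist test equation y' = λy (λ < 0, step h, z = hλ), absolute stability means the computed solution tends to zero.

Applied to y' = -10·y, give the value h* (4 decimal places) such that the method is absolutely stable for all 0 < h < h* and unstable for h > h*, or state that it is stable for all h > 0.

(-3.3333,0); λ=-10 ⇒ h* = (10/3)/10 = 0.3333.

Set f=λy, z=hλ:
  k1=λy_n ⇒ h·k1=z·y_n;  k2=λ(1+3/10z)y_n ⇒ h·k2=z(1+3/10z)y_n
  y_{n+1}/y_n = 1 + z(1+3/10z) = 1 + z + 3/10z²
  Hence R(z) = 1 + z + 3/10z².

Solve |R(x)|<1 on ℝ⁻.
x=-1.31: |R|=0.2048
R=1: x+3/10x²=0 ⇒ x=−10/3=-3.3333; min R=1−1/(4·3/10)=0.1667>−1
Confirm numerically:
  x=-2.885: |R|=0.61197 <1
  x=-2.710: |R|=0.49323 <1
  x=-2.070: |R|=0.21547 <1
  x=-1.546: |R|=0.17103 <1
  x=-3.613: |R|=1.30313 >1
  x=-3.581: |R|=1.26607 >1
  x=-3.519: |R|=1.19601 >1
Stable set (-3.3333, 0).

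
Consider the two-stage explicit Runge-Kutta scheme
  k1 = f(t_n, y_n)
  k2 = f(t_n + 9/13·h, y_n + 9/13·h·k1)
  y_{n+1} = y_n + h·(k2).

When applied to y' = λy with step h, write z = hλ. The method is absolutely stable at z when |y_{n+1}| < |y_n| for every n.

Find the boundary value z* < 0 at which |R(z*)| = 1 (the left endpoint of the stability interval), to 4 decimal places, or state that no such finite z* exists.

left endpoint -1.4444.

Set f=λy, z=hλ:
  k1=λy_n ⇒ h·k1=z·y_n;  k2=λ(1+9/13z)y_n ⇒ h·k2=z(1+9/13z)y_n
  y_{n+1}/y_n = 1 + z(1+9/13z) = 1 + z + 9/13z²
  ⇒ R(z) = 1 + z + 9/13z².

Solve |R(x)|<1 on ℝ⁻.
x=-1.5: |R|=1.0577
R=1: x+9/13x²=0 ⇒ x=−13/9=-1.4444; min R=1−1/(4·9/13)=0.6389>−1
Confirm numerically:
  x=-1.225: |R|=0.81389 <1
  x=-1.015: |R|=0.69823 <1
  x=-0.724: |R|=0.63889 <1
  x=-0.585: |R|=0.65193 <1
  x=-2.018: |R|=1.80130 >1
  x=-1.539: |R|=1.10075 >1
  x=-1.531: |R|=1.09174 >1
So |R|<1 on (-1.4444, 0).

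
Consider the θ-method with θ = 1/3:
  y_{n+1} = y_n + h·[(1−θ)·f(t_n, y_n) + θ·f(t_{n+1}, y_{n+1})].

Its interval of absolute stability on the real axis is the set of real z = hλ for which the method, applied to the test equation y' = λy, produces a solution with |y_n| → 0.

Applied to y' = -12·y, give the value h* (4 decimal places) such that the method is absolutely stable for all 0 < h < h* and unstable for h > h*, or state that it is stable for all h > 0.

(-6.0000,0); λ=-12 ⇒ h* = (6)/12 = 0.5000.

Test eqn y'=λy, z=hλ:
  y_{n+1} = y_n + z·[2/3·y_n + 1/3·y_{n+1}] ⇒ (1 − 1/3z)y_{n+1} = (1 + 2/3z)y_n
  ⇒ R(z) = (1 + 2/3z)/(1 − 1/3z).

Boundary: |R(x)|=1, x<0.
x=-1.43: |R|=0.0316
R=−1: 1+2/3x = −1+1/3x ⇒ -1/3x=2 ⇒ x=2/(-1/3)=-6.0000
Confirm numerically:
  x=-5.721: |R|=0.96801 <1
  x=-5.399: |R|=0.92844 <1
  x=-4.603: |R|=0.81626 <1
  x=-4.517: |R|=0.80271 <1
  x=-6.396: |R|=1.04215 >1
  x=-6.175: |R|=1.01907 >1
  x=-6.110: |R|=1.01207 >1
Interval (-6.0000, 0).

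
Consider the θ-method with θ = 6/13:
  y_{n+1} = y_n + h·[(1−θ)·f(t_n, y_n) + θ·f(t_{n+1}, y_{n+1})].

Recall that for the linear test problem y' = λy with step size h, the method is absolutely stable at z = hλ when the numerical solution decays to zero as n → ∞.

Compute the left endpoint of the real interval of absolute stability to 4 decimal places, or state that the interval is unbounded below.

Set f=λy, z=hλ:
  y_{n+1} = y_n + z·[7/13·y_n + 6/13·y_{n+1}] ⇒ (1 − 6/13z)y_{n+1} = (1 + 7/13z)y_n
  so R(z) = (1 + 7/13z)/(1 − 6/13z).

Need |R(x)|<1, x<0.
x=-0.82: |R|=0.4051
R=−1: 1+7/13x = −1+6/13x ⇒ -1/13x=2 ⇒ x=2/(-1/13)=-26.0000
Confirm numerically:
  x=-24.968: |R|=0.99366 <1
  x=-24.330: |R|=0.98950 <1
  x=-20.745: |R|=0.96177 <1
  x=-15.293: |R|=0.89779 <1
  x=-26.306: |R|=1.00179 >1
  x=-26.083: |R|=1.00049 >1
  x=-26.069: |R|=1.00041 >1
Interval (-26.0000, 0).

left endpoint -26.0000.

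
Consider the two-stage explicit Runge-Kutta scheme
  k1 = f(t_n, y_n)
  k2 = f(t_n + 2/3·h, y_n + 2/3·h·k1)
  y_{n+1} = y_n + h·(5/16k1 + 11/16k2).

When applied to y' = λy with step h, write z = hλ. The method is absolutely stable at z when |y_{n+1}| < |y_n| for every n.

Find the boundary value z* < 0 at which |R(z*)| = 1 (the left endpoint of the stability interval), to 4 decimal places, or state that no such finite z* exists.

z* = -2.1818.

On y'=λy, z=hλ:
  k1=λy_n ⇒ h·k1=z·y_n;  k2=λ(1+2/3z)y_n ⇒ h·k2=z(1+2/3z)y_n
  y_{n+1}/y_n = 1 + 5/16z + 11/16z(1+2/3z) = 1 + z + 11/24z²
  ⇒ R(z) = 1 + z + 11/24z².

Find x<0 with |R(x)|<1.
x=-0.72: |R|=0.5176
R=1: x+11/24x²=0 ⇒ x=−24/11=-2.1818; min R=1−1/(4·11/24)=0.4545>−1
Confirm numerically:
  x=-1.909: |R|=0.76130 <1
  x=-1.155: |R|=0.45643 <1
  x=-1.151: |R|=0.45620 <1
  x=-2.760: |R|=1.73140 >1
  x=-2.747: |R|=1.71159 >1
  x=-2.392: |R|=1.23043 >1
Interval (-2.1818, 0).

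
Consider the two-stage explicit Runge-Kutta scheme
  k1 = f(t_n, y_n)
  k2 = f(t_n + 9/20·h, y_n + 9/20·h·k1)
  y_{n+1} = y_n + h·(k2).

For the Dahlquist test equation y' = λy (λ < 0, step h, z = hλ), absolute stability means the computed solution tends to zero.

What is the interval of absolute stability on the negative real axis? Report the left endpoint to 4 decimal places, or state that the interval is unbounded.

(-2.2222, 0).

Set f=λy, z=hλ:
  k1=λy_n ⇒ h·k1=z·y_n;  k2=λ(1+9/20z)y_n ⇒ h·k2=z(1+9/20z)y_n
  y_{n+1}/y_n = 1 + z(1+9/20z) = 1 + z + 9/20z²
  ⇒ R(z) = 1 + z + 9/20z².

Find x<0 with |R(x)|<1.
x=-0.31: |R|=0.7332
R=1: x+9/20x²=0 ⇒ x=−20/9=-2.2222; min R=1−1/(4·9/20)=0.4444>−1
Confirm numerically:
  x=-2.024: |R|=0.81946 <1
  x=-1.709: |R|=0.60531 <1
  x=-1.325: |R|=0.46503 <1
  x=-0.934: |R|=0.45856 <1
  x=-2.640: |R|=1.49632 >1
  x=-2.396: |R|=1.18737 >1
  x=-2.324: |R|=1.10644 >1
Interval (-2.2222, 0).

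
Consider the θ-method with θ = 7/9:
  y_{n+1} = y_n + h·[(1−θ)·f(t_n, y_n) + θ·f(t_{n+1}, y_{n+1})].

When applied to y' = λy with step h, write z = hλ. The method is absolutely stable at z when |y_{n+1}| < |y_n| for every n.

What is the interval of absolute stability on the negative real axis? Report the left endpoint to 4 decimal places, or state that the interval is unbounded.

With y'=λy (z=hλ):
  y_{n+1} = y_n + z·[2/9·y_n + 7/9·y_{n+1}] ⇒ (1 − 7/9z)y_{n+1} = (1 + 2/9z)y_n
  R(z) = (1 + 2/9z)/(1 − 7/9z).

Find x<0 with |R(x)|<1.
x=-1.19: |R|=0.3820
x=-2: |R|=0.2174
x=-10: |R|=0.1392
x=-100: |R|=0.2694
θ=7/9≥1/2 ⇒ |1+2/9x|<|1−7/9x| ∀x<0 ⇒ stable on all of ℝ⁻.

interval (−∞, 0).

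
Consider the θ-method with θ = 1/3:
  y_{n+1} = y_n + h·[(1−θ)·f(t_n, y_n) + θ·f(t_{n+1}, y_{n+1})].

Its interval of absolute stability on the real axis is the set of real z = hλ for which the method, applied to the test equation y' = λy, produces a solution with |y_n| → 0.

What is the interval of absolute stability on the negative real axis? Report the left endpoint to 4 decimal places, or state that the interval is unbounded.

Test eqn y'=λy, z=hλ:
  y_{n+1} = y_n + z·[2/3·y_n + 1/3·y_{n+1}] ⇒ (1 − 1/3z)y_{n+1} = (1 + 2/3z)y_n
  ⇒ R(z) = (1 + 2/3z)/(1 − 1/3z).

Find x<0 with |R(x)|<1.
x=-0.46: |R|=0.6012
R=−1: 1+2/3x = −1+1/3x ⇒ -1/3x=2 ⇒ x=2/(-1/3)=-6.0000
Confirm numerically:
  x=-4.379: |R|=0.78032 <1
  x=-4.153: |R|=0.74179 <1
  x=-2.679: |R|=0.41521 <1
  x=-6.545: |R|=1.05710 >1
  x=-6.418: |R|=1.04438 >1
  x=-6.053: |R|=1.00585 >1
Interval (-6.0000, 0).

z∈(-6.0000,0).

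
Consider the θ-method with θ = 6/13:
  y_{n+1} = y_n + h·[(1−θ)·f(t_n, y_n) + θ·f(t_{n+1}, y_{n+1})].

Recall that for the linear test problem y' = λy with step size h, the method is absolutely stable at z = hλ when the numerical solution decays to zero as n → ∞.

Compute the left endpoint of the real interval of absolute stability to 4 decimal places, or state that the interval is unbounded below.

left endpoint -26.0000.

Test eqn y'=λy, z=hλ:
  y_{n+1} = y_n + z·[7/13·y_n + 6/13·y_{n+1}] ⇒ (1 − 6/13z)y_{n+1} = (1 + 7/13z)y_n
  Hence R(z) = (1 + 7/13z)/(1 − 6/13z).

Need |R(x)|<1, x<0.
x=-0.6: |R|=0.5301
R=−1: 1+7/13x = −1+6/13x ⇒ -1/13x=2 ⇒ x=2/(-1/13)=-26.0000
Confirm numerically:
  x=-16.582: |R|=0.91628 <1
  x=-10.834: |R|=0.80557 <1
  x=-10.638: |R|=0.80005 <1
  x=-26.566: |R|=1.00328 >1
  x=-26.297: |R|=1.00174 >1
  x=-26.178: |R|=1.00105 >1
Stable set (-26.0000, 0).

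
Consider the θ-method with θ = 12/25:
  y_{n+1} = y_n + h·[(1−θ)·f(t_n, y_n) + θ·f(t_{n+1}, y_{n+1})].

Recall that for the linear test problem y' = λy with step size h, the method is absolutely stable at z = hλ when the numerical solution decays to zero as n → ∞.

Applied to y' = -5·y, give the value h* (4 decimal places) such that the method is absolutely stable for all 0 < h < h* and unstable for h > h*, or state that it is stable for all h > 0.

Test eqn y'=λy, z=hλ:
  y_{n+1} = y_n + z·[13/25·y_n + 12/25·y_{n+1}] ⇒ (1 − 12/25z)y_{n+1} = (1 + 13/25z)y_n
  so R(z) = (1 + 13/25z)/(1 − 12/25z).

Solve |R(x)|<1 on ℝ⁻.
x=-0.66: |R|=0.4988
R=−1: 1+13/25x = −1+12/25x ⇒ -1/25x=2 ⇒ x=2/(-1/25)=-50.0000
Confirm numerically:
  x=-48.572: |R|=0.99765 <1
  x=-43.290: |R|=0.98768 <1
  x=-36.897: |R|=0.97199 <1
  x=-34.616: |R|=0.96507 <1
  x=-50.544: |R|=1.00086 >1
  x=-50.226: |R|=1.00036 >1
So |R|<1 on (-50.0000, 0).

(-50.0000,0); λ=-5 ⇒ h* = (50)/5 = 10.0000.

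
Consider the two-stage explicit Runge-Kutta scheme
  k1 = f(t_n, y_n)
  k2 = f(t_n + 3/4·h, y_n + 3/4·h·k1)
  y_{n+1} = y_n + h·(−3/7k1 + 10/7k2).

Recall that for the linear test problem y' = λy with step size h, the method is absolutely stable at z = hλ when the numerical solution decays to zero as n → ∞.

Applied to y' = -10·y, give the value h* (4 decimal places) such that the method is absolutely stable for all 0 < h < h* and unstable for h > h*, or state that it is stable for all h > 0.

(-0.9333,0); λ=-10 ⇒ h* = (14/15)/10 = 0.0933.

Set f=λy, z=hλ:
  k1=λy_n ⇒ h·k1=z·y_n;  k2=λ(1+3/4z)y_n ⇒ h·k2=z(1+3/4z)y_n
  y_{n+1}/y_n = 1 − 3/7z + 10/7z(1+3/4z) = 1 + z + 15/14z²
  R(z) = 1 + z + 15/14z².

Find x<0 with |R(x)|<1.
x=-0.75: |R|=0.8527
R=1: x+15/14x²=0 ⇒ x=−14/15=-0.9333; min R=1−1/(4·15/14)=0.7667>−1
Confirm numerically:
  x=-0.866: |R|=0.93752 <1
  x=-0.685: |R|=0.81774 <1
  x=-0.664: |R|=0.80839 <1
  x=-1.527: |R|=1.97128 >1
  x=-1.185: |R|=1.31953 >1
  x=-1.058: |R|=1.14132 >1
Stable set (-0.9333, 0).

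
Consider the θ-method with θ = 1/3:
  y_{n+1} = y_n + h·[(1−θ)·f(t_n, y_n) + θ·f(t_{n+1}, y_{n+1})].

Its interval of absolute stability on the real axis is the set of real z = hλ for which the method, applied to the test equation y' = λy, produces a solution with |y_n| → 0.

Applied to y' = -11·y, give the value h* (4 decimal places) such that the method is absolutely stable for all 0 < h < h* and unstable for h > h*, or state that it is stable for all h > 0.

(-6.0000,0); λ=-11 ⇒ h* = (6)/11 = 0.5455.

With y'=λy (z=hλ):
  y_{n+1} = y_n + z·[2/3·y_n + 1/3·y_{n+1}] ⇒ (1 − 1/3z)y_{n+1} = (1 + 2/3z)y_n
  ⇒ R(z) = (1 + 2/3z)/(1 − 1/3z).

Need |R(x)|<1, x<0.
x=-0.98: |R|=0.2613
R=−1: 1+2/3x = −1+1/3x ⇒ -1/3x=2 ⇒ x=2/(-1/3)=-6.0000
Confirm numerically:
  x=-5.724: |R|=0.96836 <1
  x=-5.073: |R|=0.88517 <1
  x=-3.168: |R|=0.54086 <1
  x=-2.803: |R|=0.44908 <1
  x=-6.576: |R|=1.06015 >1
  x=-6.238: |R|=1.02576 >1
Interval (-6.0000, 0).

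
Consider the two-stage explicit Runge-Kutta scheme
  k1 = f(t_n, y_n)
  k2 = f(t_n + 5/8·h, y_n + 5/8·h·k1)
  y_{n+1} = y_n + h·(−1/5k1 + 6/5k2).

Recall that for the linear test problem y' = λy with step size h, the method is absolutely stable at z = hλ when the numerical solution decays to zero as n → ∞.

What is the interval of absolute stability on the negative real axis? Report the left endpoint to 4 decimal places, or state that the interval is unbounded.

Test eqn y'=λy, z=hλ:
  k1=λy_n ⇒ h·k1=z·y_n;  k2=λ(1+5/8z)y_n ⇒ h·k2=z(1+5/8z)y_n
  y_{n+1}/y_n = 1 − 1/5z + 6/5z(1+5/8z) = 1 + z + 3/4z²
  Hence R(z) = 1 + z + 3/4z².

Boundary: |R(x)|=1, x<0.
x=-0.66: |R|=0.6667
R=1: x+3/4x²=0 ⇒ x=−4/3=-1.3333; min R=1−1/(4·3/4)=0.6667>−1
Confirm numerically:
  x=-1.089: |R|=0.80044 <1
  x=-0.952: |R|=0.72773 <1
  x=-0.899: |R|=0.70715 <1
  x=-0.758: |R|=0.67292 <1
  x=-1.838: |R|=1.69568 >1
  x=-1.656: |R|=1.40075 >1
Stable set (-1.3333, 0).

z∈(-1.3333,0).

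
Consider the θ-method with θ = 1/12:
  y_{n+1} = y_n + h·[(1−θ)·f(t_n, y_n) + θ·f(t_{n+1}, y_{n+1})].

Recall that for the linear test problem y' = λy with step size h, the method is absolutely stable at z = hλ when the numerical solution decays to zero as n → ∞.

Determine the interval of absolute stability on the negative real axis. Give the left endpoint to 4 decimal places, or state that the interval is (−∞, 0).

On y'=λy, z=hλ:
  y_{n+1} = y_n + z·[11/12·y_n + 1/12·y_{n+1}] ⇒ (1 − 1/12z)y_{n+1} = (1 + 11/12z)y_n
  Hence R(z) = (1 + 11/12z)/(1 − 1/12z).

Solve |R(x)|<1 on ℝ⁻.
x=-1.05: |R|=0.0345
R=−1: 1+11/12x = −1+1/12x ⇒ -5/6x=2 ⇒ x=2/(-5/6)=-2.4000
Confirm numerically:
  x=-2.000: |R|=0.71429 <1
  x=-1.909: |R|=0.64699 <1
  x=-1.681: |R|=0.47445 <1
  x=-1.574: |R|=0.39148 <1
  x=-2.801: |R|=1.27093 >1
  x=-2.701: |R|=1.20475 >1
Stable set (-2.4000, 0).

(-2.4000, 0).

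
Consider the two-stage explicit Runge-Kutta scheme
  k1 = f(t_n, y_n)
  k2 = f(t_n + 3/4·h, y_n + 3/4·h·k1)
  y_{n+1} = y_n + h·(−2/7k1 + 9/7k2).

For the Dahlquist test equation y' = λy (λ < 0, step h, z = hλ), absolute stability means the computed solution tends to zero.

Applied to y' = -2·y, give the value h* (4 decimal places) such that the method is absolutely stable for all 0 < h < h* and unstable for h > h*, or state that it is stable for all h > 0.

On y'=λy, z=hλ:
  k1=λy_n ⇒ h·k1=z·y_n;  k2=λ(1+3/4z)y_n ⇒ h·k2=z(1+3/4z)y_n
  y_{n+1}/y_n = 1 − 2/7z + 9/7z(1+3/4z) = 1 + z + 27/28z²
  ⇒ R(z) = 1 + z + 27/28z².

Find x<0 with |R(x)|<1.
x=-1.11: |R|=1.0781
R=1: x+27/28x²=0 ⇒ x=−28/27=-1.0370; min R=1−1/(4·27/28)=0.7407>−1
Confirm numerically:
  x=-0.533: |R|=0.74094 <1
  x=-0.484: |R|=0.74189 <1
  x=-0.427: |R|=0.74882 <1
  x=-1.332: |R|=1.37886 >1
  x=-1.325: |R|=1.36792 >1
  x=-1.169: |R|=1.14876 >1
Interval (-1.0370, 0).

(-1.0370,0); λ=-2 ⇒ h* = (28/27)/2 = 0.5185.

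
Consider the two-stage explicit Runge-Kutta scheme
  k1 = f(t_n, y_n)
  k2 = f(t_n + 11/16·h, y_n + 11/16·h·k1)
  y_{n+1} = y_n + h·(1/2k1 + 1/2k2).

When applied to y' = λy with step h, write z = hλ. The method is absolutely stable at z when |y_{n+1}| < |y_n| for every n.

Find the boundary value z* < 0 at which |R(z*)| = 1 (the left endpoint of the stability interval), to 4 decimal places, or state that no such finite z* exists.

On y'=λy, z=hλ:
  k1=λy_n ⇒ h·k1=z·y_n;  k2=λ(1+11/16z)y_n ⇒ h·k2=z(1+11/16z)y_n
  y_{n+1}/y_n = 1 + 1/2z + 1/2z(1+11/16z) = 1 + z + 11/32z²
  Hence R(z) = 1 + z + 11/32z².

Solve |R(x)|<1 on ℝ⁻.
x=-0.4: |R|=0.6550
R=1: x+11/32x²=0 ⇒ x=−32/11=-2.9091; min R=1−1/(4·11/32)=0.2727>−1
Confirm numerically:
  x=-2.883: |R|=0.97414 <1
  x=-2.600: |R|=0.72375 <1
  x=-2.527: |R|=0.66809 <1
  x=-2.341: |R|=0.54285 <1
  x=-3.456: |R|=1.64973 >1
  x=-3.436: |R|=1.62235 >1
  x=-3.215: |R|=1.33808 >1
So |R|<1 on (-2.9091, 0).

left endpoint -2.9091.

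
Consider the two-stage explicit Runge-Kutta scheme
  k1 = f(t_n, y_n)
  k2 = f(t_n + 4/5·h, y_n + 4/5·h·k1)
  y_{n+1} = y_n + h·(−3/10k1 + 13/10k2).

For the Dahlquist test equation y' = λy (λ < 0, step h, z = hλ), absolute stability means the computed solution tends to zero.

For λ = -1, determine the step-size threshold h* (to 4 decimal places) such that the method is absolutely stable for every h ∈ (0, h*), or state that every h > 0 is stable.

Test eqn y'=λy, z=hλ:
  k1=λy_n ⇒ h·k1=z·y_n;  k2=λ(1+4/5z)y_n ⇒ h·k2=z(1+4/5z)y_n
  y_{n+1}/y_n = 1 − 3/10z + 13/10z(1+4/5z) = 1 + z + 26/25z²
  so R(z) = 1 + z + 26/25z².

Solve |R(x)|<1 on ℝ⁻.
x=-1.71: |R|=2.3311
R=1: x+26/25x²=0 ⇒ x=−25/26=-0.9615; min R=1−1/(4·26/25)=0.7596>−1
Confirm numerically:
  x=-0.908: |R|=0.94944 <1
  x=-0.636: |R|=0.78468 <1
  x=-0.530: |R|=0.76214 <1
  x=-0.449: |R|=0.76067 <1
  x=-1.506: |R|=1.85276 >1
  x=-1.418: |R|=1.67315 >1
  x=-1.193: |R|=1.28718 >1
Stable set (-0.9615, 0).

(-0.9615,0); λ=-1 ⇒ h* = (25/26)/1 = 0.9615.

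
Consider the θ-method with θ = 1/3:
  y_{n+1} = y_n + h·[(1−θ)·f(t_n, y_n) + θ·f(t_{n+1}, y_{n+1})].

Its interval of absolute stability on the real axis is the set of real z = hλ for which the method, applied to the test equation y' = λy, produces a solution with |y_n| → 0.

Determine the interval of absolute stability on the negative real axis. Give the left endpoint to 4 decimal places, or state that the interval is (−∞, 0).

z∈(-6.0000,0).

Set f=λy, z=hλ:
  y_{n+1} = y_n + z·[2/3·y_n + 1/3·y_{n+1}] ⇒ (1 − 1/3z)y_{n+1} = (1 + 2/3z)y_n
  ⇒ R(z) = (1 + 2/3z)/(1 − 1/3z).

Find x<0 with |R(x)|<1.
x=-1.67: |R|=0.0728
R=−1: 1+2/3x = −1+1/3x ⇒ -1/3x=2 ⇒ x=2/(-1/3)=-6.0000
Confirm numerically:
  x=-4.310: |R|=0.76881 <1
  x=-3.608: |R|=0.63801 <1
  x=-3.167: |R|=0.54062 <1
  x=-3.040: |R|=0.50993 <1
  x=-6.176: |R|=1.01918 >1
  x=-6.076: |R|=1.00837 >1
Interval (-6.0000, 0).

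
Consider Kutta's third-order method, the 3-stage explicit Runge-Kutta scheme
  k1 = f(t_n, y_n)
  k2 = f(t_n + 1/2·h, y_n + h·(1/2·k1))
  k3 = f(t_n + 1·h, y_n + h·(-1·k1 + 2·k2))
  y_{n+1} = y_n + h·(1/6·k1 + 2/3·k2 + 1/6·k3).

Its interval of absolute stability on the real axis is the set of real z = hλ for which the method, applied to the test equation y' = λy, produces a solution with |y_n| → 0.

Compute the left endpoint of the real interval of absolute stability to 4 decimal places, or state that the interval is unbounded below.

Test eqn y'=λy, z=hλ:
  order 3, 3-stage ⇒ R(z)=1+z+z^2/2+z^3/6
  (e.g. R(-0.8)=0.43467, |R|=0.43467)

Need |R(x)|<1, x<0.
x=-0.8: |R|=0.4347
|R(-2.83)|=1.6031 |R(-1.79)|=0.1438 |R(-1.34)|=0.1568
Bisect:
  x_lo=-2.9532 |R|=1.8851  x_hi=-0.3194 |R|=0.7262
  mid=-1.63630 |R|=0.02775 →hi
  mid=-2.29473 |R|=0.67576 →hi
  mid=-2.62395 |R|=1.19242 →lo
  mid=-2.45934 |R|=0.91432 →hi
  mid=-2.54164 |R|=1.04815 →lo
  mid=-2.50049 |R|=0.97997 →hi
  mid=-2.52107 |R|=1.01374 →lo
  mid=-2.51078 |R|=0.99677 →hi
  mid=-2.51592 |R|=1.00523 →lo
  ...
  [-2.51287,-2.51271] ⇒ x*=-2.5127
Stable set (-2.5127, 0).

z* = -2.5127.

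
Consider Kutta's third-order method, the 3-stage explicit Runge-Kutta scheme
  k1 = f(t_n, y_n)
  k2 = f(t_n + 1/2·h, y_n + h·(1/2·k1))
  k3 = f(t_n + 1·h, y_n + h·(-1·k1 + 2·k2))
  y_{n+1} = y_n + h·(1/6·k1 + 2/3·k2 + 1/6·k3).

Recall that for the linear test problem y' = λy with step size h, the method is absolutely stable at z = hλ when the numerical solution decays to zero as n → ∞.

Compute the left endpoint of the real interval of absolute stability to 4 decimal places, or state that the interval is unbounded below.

z* = -2.5127.

Set f=λy, z=hλ:
  order 3, 3-stage ⇒ R(z)=1+z+z^2/2+z^3/6
  (e.g. R(-0.37)=0.69001, |R|=0.69001)

Solve |R(x)|<1 on ℝ⁻.
x=-0.37: |R|=0.6900
|R(-2.84)|=1.6249 |R(-1.52)|=0.0499 |R(-1.2)|=0.2320
Bisect:
  x_lo=-3.3952 |R|=3.1543  x_hi=-0.2893 |R|=0.7485
  mid=-1.84225 |R|=0.18738 →hi
  mid=-2.61871 |R|=1.18291 →lo
  mid=-2.23048 |R|=0.59242 →hi
  mid=-2.42459 |R|=0.86082 →hi
  mid=-2.52165 |R|=1.01470 →lo
  mid=-2.47312 |R|=0.93603 →hi
  mid=-2.49739 |R|=0.97492 →hi
  mid=-2.50952 |R|=0.99470 →hi
  mid=-2.51558 |R|=1.00467 →lo
  mid=-2.51255 |R|=0.99968 →hi
  ...
  [-2.51293,-2.51274] ⇒ x*=-2.5127
So |R|<1 on (-2.5127, 0).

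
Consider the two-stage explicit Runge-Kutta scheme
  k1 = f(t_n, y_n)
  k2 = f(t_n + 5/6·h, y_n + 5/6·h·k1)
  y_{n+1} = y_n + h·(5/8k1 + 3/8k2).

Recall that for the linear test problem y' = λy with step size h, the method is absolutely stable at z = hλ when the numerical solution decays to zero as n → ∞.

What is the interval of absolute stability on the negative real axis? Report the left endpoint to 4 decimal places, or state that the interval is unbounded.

On y'=λy, z=hλ:
  k1=λy_n ⇒ h·k1=z·y_n;  k2=λ(1+5/6z)y_n ⇒ h·k2=z(1+5/6z)y_n
  y_{n+1}/y_n = 1 + 5/8z + 3/8z(1+5/6z) = 1 + z + 5/16z²
  R(z) = 1 + z + 5/16z².

Boundary: |R(x)|=1, x<0.
x=-1.13: |R|=0.2690
R=1: x+5/16x²=0 ⇒ x=−16/5=-3.2000; min R=1−1/(4·5/16)=0.2000>−1
Confirm numerically:
  x=-2.473: |R|=0.43817 <1
  x=-2.221: |R|=0.32051 <1
  x=-1.736: |R|=0.20578 <1
  x=-1.431: |R|=0.20893 <1
  x=-3.622: |R|=1.47765 >1
  x=-3.442: |R|=1.26030 >1
Interval (-3.2000, 0).

z∈(-3.2000,0).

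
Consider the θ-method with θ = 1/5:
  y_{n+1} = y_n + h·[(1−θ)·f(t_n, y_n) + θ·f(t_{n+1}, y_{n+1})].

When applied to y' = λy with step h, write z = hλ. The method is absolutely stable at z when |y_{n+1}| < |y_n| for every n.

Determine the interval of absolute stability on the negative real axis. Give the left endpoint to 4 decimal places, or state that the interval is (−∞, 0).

With y'=λy (z=hλ):
  y_{n+1} = y_n + z·[4/5·y_n + 1/5·y_{n+1}] ⇒ (1 − 1/5z)y_{n+1} = (1 + 4/5z)y_n
  R(z) = (1 + 4/5z)/(1 − 1/5z).

Need |R(x)|<1, x<0.
x=-0.7: |R|=0.3860
R=−1: 1+4/5x = −1+1/5x ⇒ -3/5x=2 ⇒ x=2/(-3/5)=-3.3333
Confirm numerically:
  x=-3.165: |R|=0.93815 <1
  x=-2.077: |R|=0.46743 <1
  x=-1.458: |R|=0.12883 <1
  x=-3.632: |R|=1.10380 >1
  x=-3.617: |R|=1.09876 >1
Stable set (-3.3333, 0).

(-3.3333, 0).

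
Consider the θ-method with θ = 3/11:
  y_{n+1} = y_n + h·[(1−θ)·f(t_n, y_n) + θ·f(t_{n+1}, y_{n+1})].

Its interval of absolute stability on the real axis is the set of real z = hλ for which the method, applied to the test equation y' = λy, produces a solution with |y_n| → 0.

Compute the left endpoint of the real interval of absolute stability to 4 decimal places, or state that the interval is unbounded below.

With y'=λy (z=hλ):
  y_{n+1} = y_n + z·[8/11·y_n + 3/11·y_{n+1}] ⇒ (1 − 3/11z)y_{n+1} = (1 + 8/11z)y_n
  Hence R(z) = (1 + 8/11z)/(1 − 3/11z).

Solve |R(x)|<1 on ℝ⁻.
x=-1.41: |R|=0.0184
R=−1: 1+8/11x = −1+3/11x ⇒ -5/11x=2 ⇒ x=2/(-5/11)=-4.4000
Confirm numerically:
  x=-3.541: |R|=0.80137 <1
  x=-3.459: |R|=0.77990 <1
  x=-2.583: |R|=0.51544 <1
  x=-1.913: |R|=0.25712 <1
  x=-4.993: |R|=1.11413 >1
  x=-4.671: |R|=1.05417 >1
  x=-4.437: |R|=1.00761 >1
Stable set (-4.4000, 0).

z* = -4.4000.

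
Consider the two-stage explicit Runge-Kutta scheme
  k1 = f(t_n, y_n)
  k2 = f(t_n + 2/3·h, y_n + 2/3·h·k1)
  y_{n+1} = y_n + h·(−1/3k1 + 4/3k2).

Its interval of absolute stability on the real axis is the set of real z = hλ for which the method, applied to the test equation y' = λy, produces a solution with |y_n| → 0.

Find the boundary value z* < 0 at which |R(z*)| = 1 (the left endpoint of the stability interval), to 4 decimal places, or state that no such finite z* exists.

With y'=λy (z=hλ):
  k1=λy_n ⇒ h·k1=z·y_n;  k2=λ(1+2/3z)y_n ⇒ h·k2=z(1+2/3z)y_n
  y_{n+1}/y_n = 1 − 1/3z + 4/3z(1+2/3z) = 1 + z + 8/9z²
  so R(z) = 1 + z + 8/9z².

Find x<0 with |R(x)|<1.
x=-1.66: |R|=1.7894
R=1: x+8/9x²=0 ⇒ x=−9/8=-1.1250; min R=1−1/(4·8/9)=0.7188>−1
Confirm numerically:
  x=-1.060: |R|=0.93876 <1
  x=-0.688: |R|=0.73275 <1
  x=-0.645: |R|=0.72480 <1
  x=-1.306: |R|=1.21012 >1
  x=-1.182: |R|=1.05989 >1
  x=-1.180: |R|=1.05769 >1
Interval (-1.1250, 0).

left endpoint -1.1250.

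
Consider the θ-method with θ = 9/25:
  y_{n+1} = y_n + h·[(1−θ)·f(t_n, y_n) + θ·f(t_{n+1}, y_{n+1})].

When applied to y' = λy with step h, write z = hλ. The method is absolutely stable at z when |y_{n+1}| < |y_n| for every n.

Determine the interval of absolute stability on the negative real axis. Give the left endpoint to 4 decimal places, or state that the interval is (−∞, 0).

z∈(-7.1429,0).

Test eqn y'=λy, z=hλ:
  y_{n+1} = y_n + z·[16/25·y_n + 9/25·y_{n+1}] ⇒ (1 − 9/25z)y_{n+1} = (1 + 16/25z)y_n
  ⇒ R(z) = (1 + 16/25z)/(1 − 9/25z).

Find x<0 with |R(x)|<1.
x=-1.5: |R|=0.0260
R=−1: 1+16/25x = −1+9/25x ⇒ -7/25x=2 ⇒ x=2/(-7/25)=-7.1429
Confirm numerically:
  x=-5.771: |R|=0.87519 <1
  x=-4.060: |R|=0.64933 <1
  x=-3.913: |R|=0.62454 <1
  x=-3.599: |R|=0.56775 <1
  x=-7.710: |R|=1.04206 >1
  x=-7.272: |R|=1.00999 >1
So |R|<1 on (-7.1429, 0).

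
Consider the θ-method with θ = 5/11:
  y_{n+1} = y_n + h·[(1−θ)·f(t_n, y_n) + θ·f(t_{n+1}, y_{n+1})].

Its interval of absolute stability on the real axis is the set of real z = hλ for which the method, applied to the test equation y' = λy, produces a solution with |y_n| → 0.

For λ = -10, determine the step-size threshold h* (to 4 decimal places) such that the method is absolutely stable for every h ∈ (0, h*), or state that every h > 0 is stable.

On y'=λy, z=hλ:
  y_{n+1} = y_n + z·[6/11·y_n + 5/11·y_{n+1}] ⇒ (1 − 5/11z)y_{n+1} = (1 + 6/11z)y_n
  R(z) = (1 + 6/11z)/(1 − 5/11z).

Need |R(x)|<1, x<0.
x=-1.34: |R|=0.1672
R=−1: 1+6/11x = −1+5/11x ⇒ -1/11x=2 ⇒ x=2/(-1/11)=-22.0000
Confirm numerically:
  x=-11.454: |R|=0.84553 <1
  x=-9.663: |R|=0.79201 <1
  x=-9.516: |R|=0.78689 <1
  x=-22.360: |R|=1.00293 >1
  x=-22.304: |R|=1.00248 >1
  x=-22.140: |R|=1.00115 >1
Interval (-22.0000, 0).

(-22.0000,0); λ=-10 ⇒ h* = (22)/10 = 2.2000.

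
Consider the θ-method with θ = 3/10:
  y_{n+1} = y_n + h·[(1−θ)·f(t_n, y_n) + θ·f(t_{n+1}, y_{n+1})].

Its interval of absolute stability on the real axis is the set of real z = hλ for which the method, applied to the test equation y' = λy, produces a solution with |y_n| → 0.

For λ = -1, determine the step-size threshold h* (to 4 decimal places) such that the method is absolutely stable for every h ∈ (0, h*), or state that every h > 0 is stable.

Test eqn y'=λy, z=hλ:
  y_{n+1} = y_n + z·[7/10·y_n + 3/10·y_{n+1}] ⇒ (1 − 3/10z)y_{n+1} = (1 + 7/10z)y_n
  Hence R(z) = (1 + 7/10z)/(1 − 3/10z).

Boundary: |R(x)|=1, x<0.
x=-1.51: |R|=0.0392
R=−1: 1+7/10x = −1+3/10x ⇒ -2/5x=2 ⇒ x=2/(-2/5)=-5.0000
Confirm numerically:
  x=-4.964: |R|=0.99422 <1
  x=-3.546: |R|=0.71819 <1
  x=-3.486: |R|=0.70398 <1
  x=-3.276: |R|=0.65221 <1
  x=-5.481: |R|=1.07276 >1
  x=-5.097: |R|=1.01534 >1
So |R|<1 on (-5.0000, 0).

(-5.0000,0); λ=-1 ⇒ h* = (5)/1 = 5.0000.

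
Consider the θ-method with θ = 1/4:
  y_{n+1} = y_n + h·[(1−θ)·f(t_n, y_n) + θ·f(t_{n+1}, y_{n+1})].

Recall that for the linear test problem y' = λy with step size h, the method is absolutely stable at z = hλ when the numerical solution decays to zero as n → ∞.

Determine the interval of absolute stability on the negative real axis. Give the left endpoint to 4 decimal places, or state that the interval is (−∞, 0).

z∈(-4.0000,0).

Test eqn y'=λy, z=hλ:
  y_{n+1} = y_n + z·[3/4·y_n + 1/4·y_{n+1}] ⇒ (1 − 1/4z)y_{n+1} = (1 + 3/4z)y_n
  so R(z) = (1 + 3/4z)/(1 − 1/4z).

Solve |R(x)|<1 on ℝ⁻.
x=-0.31: |R|=0.7123
R=−1: 1+3/4x = −1+1/4x ⇒ -1/2x=2 ⇒ x=2/(-1/2)=-4.0000
Confirm numerically:
  x=-3.632: |R|=0.90356 <1
  x=-2.844: |R|=0.66219 <1
  x=-2.598: |R|=0.57502 <1
  x=-2.021: |R|=0.34263 <1
  x=-4.521: |R|=1.12229 >1
  x=-4.330: |R|=1.07923 >1
  x=-4.313: |R|=1.07530 >1
Stable set (-4.0000, 0).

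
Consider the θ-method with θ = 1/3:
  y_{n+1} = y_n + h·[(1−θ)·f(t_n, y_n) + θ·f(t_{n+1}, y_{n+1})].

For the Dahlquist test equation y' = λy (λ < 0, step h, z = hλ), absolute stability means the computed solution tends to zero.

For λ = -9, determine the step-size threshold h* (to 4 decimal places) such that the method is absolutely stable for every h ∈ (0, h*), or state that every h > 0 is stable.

(-6.0000,0); λ=-9 ⇒ h* = (6)/9 = 0.6667.

On y'=λy, z=hλ:
  y_{n+1} = y_n + z·[2/3·y_n + 1/3·y_{n+1}] ⇒ (1 − 1/3z)y_{n+1} = (1 + 2/3z)y_n
  R(z) = (1 + 2/3z)/(1 − 1/3z).

Solve |R(x)|<1 on ℝ⁻.
x=-1.31: |R|=0.0882
R=−1: 1+2/3x = −1+1/3x ⇒ -1/3x=2 ⇒ x=2/(-1/3)=-6.0000
Confirm numerically:
  x=-5.799: |R|=0.97716 <1
  x=-4.782: |R|=0.84348 <1
  x=-3.621: |R|=0.64069 <1
  x=-6.556: |R|=1.05818 >1
  x=-6.499: |R|=1.05253 >1
Stable set (-6.0000, 0).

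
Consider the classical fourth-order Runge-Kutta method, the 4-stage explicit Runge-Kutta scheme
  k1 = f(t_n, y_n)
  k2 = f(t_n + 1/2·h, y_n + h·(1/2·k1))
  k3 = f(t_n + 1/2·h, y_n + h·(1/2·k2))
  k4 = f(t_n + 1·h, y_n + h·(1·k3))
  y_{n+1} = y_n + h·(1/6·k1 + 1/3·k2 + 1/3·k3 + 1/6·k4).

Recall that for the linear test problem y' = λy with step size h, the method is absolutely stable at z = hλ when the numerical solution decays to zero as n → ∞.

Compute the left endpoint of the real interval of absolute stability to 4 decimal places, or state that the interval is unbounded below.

z* = -2.7853.

Set f=λy, z=hλ:
  order 4, 4-stage ⇒ R(z)=1+z+z^2/2+z^3/6+z^4/24
  (e.g. R(-0.93)=0.39956, |R|=0.39956)

Solve |R(x)|<1 on ℝ⁻.
x=-0.93: |R|=0.3996
|R(-3.18)|=1.7775 |R(-0.57)|=0.5660 |R(-0.54)|=0.5831
Bisect:
  x_lo=-3.3023 |R|=2.1035  x_hi=-0.0707 |R|=0.9317
  mid=-1.68653 |R|=0.27324 →hi
  mid=-2.49444 |R|=0.64302 →hi
  mid=-2.89839 |R|=1.18435 →lo
  mid=-2.69642 |R|=0.87406 →hi
  mid=-2.79740 |R|=1.01841 →lo
  mid=-2.74691 |R|=0.94366 →hi
  mid=-2.77216 |R|=0.98037 →hi
  mid=-2.78478 |R|=0.99923 →hi
  mid=-2.79109 |R|=1.00878 →lo
  mid=-2.78794 |R|=1.00399 →lo
  ...
  [-2.78537,-2.78518] ⇒ x*=-2.7853
Stable set (-2.7853, 0).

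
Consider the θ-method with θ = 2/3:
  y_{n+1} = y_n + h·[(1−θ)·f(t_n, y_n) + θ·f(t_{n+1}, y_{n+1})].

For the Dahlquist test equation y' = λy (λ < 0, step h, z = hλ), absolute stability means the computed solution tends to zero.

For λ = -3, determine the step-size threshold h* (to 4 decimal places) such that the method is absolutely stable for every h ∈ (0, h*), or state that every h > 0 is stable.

On y'=λy, z=hλ:
  y_{n+1} = y_n + z·[1/3·y_n + 2/3·y_{n+1}] ⇒ (1 − 2/3z)y_{n+1} = (1 + 1/3z)y_n
  ⇒ R(z) = (1 + 1/3z)/(1 − 2/3z).

Find x<0 with |R(x)|<1.
x=-0.53: |R|=0.6084
x=-2: |R|=0.1429
x=-10: |R|=0.3043
x=-100: |R|=0.4778
θ=2/3≥1/2 ⇒ |1+1/3x|<|1−2/3x| ∀x<0 ⇒ unbounded interval.

interval (−∞, 0). Any h>0 works for λ=-3.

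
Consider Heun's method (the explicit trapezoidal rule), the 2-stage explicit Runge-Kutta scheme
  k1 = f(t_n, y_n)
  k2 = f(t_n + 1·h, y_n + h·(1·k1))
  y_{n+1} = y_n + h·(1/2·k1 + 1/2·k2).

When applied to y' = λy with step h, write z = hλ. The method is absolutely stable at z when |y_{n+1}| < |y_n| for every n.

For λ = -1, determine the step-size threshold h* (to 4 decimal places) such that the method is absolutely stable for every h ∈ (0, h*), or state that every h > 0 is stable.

Test eqn y'=λy, z=hλ:
  order 2, 2-stage ⇒ R(z)=1+z+z^2/2
  (e.g. R(-1.47)=0.61045, |R|=0.61045)

Find x<0 with |R(x)|<1.
x=-1.47: |R|=0.6104
|R(-2.18)|=1.1962 |R(-1.93)|=0.9325 |R(-0.57)|=0.5924
Bisect:
  x_lo=-2.8333 |R|=2.1806  x_hi=-0.3539 |R|=0.7087
  mid=-1.59362 |R|=0.67619 →hi
  mid=-2.21348 |R|=1.23626 →lo
  mid=-1.90355 |R|=0.90820 →hi
  mid=-2.05851 |R|=1.06022 →lo
  mid=-1.98103 |R|=0.98121 →hi
  mid=-2.01977 |R|=1.01997 →lo
  mid=-2.00040 |R|=1.00040 →lo
  ...
  [-2.00010,-1.99995] ⇒ x*=-2.0000
So |R|<1 on (-2.0000, 0).

(-2.0000,0); λ=-1 ⇒ h* = 2.0000.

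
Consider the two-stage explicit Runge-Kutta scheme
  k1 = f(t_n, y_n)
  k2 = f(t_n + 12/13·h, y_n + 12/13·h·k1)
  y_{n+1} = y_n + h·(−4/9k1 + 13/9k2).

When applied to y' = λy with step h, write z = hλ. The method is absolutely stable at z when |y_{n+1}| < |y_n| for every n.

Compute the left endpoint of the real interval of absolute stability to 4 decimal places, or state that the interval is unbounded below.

z* = -0.7500.

Set f=λy, z=hλ:
  k1=λy_n ⇒ h·k1=z·y_n;  k2=λ(1+12/13z)y_n ⇒ h·k2=z(1+12/13z)y_n
  y_{n+1}/y_n = 1 − 4/9z + 13/9z(1+12/13z) = 1 + z + 4/3z²
  ⇒ R(z) = 1 + z + 4/3z².

Find x<0 with |R(x)|<1.
x=-1.07: |R|=1.4565
R=1: x+4/3x²=0 ⇒ x=−3/4=-0.7500; min R=1−1/(4·4/3)=0.8125>−1
Confirm numerically:
  x=-0.712: |R|=0.96393 <1
  x=-0.430: |R|=0.81653 <1
  x=-0.399: |R|=0.81327 <1
  x=-1.205: |R|=1.73103 >1
  x=-1.185: |R|=1.68730 >1
So |R|<1 on (-0.7500, 0).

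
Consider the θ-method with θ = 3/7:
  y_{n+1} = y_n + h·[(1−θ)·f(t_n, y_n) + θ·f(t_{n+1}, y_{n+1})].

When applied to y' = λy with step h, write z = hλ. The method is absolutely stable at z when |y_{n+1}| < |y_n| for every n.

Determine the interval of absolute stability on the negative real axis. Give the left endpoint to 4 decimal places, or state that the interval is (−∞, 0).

z∈(-14.0000,0).

On y'=λy, z=hλ:
  y_{n+1} = y_n + z·[4/7·y_n + 3/7·y_{n+1}] ⇒ (1 − 3/7z)y_{n+1} = (1 + 4/7z)y_n
  R(z) = (1 + 4/7z)/(1 − 3/7z).

Need |R(x)|<1, x<0.
x=-1.22: |R|=0.1989
R=−1: 1+4/7x = −1+3/7x ⇒ -1/7x=2 ⇒ x=2/(-1/7)=-14.0000
Confirm numerically:
  x=-13.655: |R|=0.99281 <1
  x=-12.245: |R|=0.95987 <1
  x=-10.443: |R|=0.90720 <1
  x=-5.921: |R|=0.67375 <1
  x=-14.528: |R|=1.01044 >1
  x=-14.379: |R|=1.00756 >1
  x=-14.260: |R|=1.00522 >1
Stable set (-14.0000, 0).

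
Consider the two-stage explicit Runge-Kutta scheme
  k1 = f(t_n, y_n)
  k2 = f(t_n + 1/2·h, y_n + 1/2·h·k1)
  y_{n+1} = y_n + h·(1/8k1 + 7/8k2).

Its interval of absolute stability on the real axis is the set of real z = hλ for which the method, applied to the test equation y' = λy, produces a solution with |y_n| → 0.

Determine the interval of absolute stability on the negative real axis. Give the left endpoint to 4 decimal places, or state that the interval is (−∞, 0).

z∈(-2.2857,0).

Set f=λy, z=hλ:
  k1=λy_n ⇒ h·k1=z·y_n;  k2=λ(1+1/2z)y_n ⇒ h·k2=z(1+1/2z)y_n
  y_{n+1}/y_n = 1 + 1/8z + 7/8z(1+1/2z) = 1 + z + 7/16z²
  ⇒ R(z) = 1 + z + 7/16z².

Need |R(x)|<1, x<0.
x=-0.78: |R|=0.4862
R=1: x+7/16x²=0 ⇒ x=−16/7=-2.2857; min R=1−1/(4·7/16)=0.4286>−1
Confirm numerically:
  x=-2.225: |R|=0.94090 <1
  x=-1.788: |R|=0.61066 <1
  x=-1.531: |R|=0.49448 <1
  x=-1.067: |R|=0.43109 <1
  x=-2.683: |R|=1.46634 >1
  x=-2.317: |R|=1.03171 >1
Stable set (-2.2857, 0).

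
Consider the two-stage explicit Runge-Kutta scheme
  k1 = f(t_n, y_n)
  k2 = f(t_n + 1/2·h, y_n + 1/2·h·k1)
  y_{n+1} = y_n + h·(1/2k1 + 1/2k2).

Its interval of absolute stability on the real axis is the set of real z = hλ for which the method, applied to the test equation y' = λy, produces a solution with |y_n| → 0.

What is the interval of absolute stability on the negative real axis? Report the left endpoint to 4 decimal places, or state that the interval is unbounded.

With y'=λy (z=hλ):
  k1=λy_n ⇒ h·k1=z·y_n;  k2=λ(1+1/2z)y_n ⇒ h·k2=z(1+1/2z)y_n
  y_{n+1}/y_n = 1 + 1/2z + 1/2z(1+1/2z) = 1 + z + 1/4z²
  ⇒ R(z) = 1 + z + 1/4z².

Find x<0 with |R(x)|<1.
x=-0.36: |R|=0.6724
R=1: x+1/4x²=0 ⇒ x=−4=-4.0000; min R=1−1/(4·1/4)=0.0000>−1
Confirm numerically:
  x=-3.420: |R|=0.50410 <1
  x=-3.049: |R|=0.27510 <1
  x=-2.481: |R|=0.05784 <1
  x=-2.063: |R|=0.00099 <1
  x=-4.473: |R|=1.52893 >1
  x=-4.335: |R|=1.36306 >1
Stable set (-4.0000, 0).

z∈(-4.0000,0).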